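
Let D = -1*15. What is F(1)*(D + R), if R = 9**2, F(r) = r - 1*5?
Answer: -264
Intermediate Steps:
D = -15
F(r) = -5 + r (F(r) = r - 5 = -5 + r)
R = 81
F(1)*(D + R) = (-5 + 1)*(-15 + 81) = -4*66 = -264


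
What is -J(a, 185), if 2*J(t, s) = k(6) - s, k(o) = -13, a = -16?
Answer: 99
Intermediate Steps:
J(t, s) = -13/2 - s/2 (J(t, s) = (-13 - s)/2 = -13/2 - s/2)
-J(a, 185) = -(-13/2 - ½*185) = -(-13/2 - 185/2) = -1*(-99) = 99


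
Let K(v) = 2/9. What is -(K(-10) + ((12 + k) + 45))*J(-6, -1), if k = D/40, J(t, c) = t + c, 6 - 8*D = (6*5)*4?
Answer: 573209/1440 ≈ 398.06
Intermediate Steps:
K(v) = 2/9 (K(v) = 2*(1/9) = 2/9)
D = -57/4 (D = 3/4 - 6*5*4/8 = 3/4 - 15*4/4 = 3/4 - 1/8*120 = 3/4 - 15 = -57/4 ≈ -14.250)
J(t, c) = c + t
k = -57/160 (k = -57/4/40 = -57/4*1/40 = -57/160 ≈ -0.35625)
-(K(-10) + ((12 + k) + 45))*J(-6, -1) = -(2/9 + ((12 - 57/160) + 45))*(-1 - 6) = -(2/9 + (1863/160 + 45))*(-7) = -(2/9 + 9063/160)*(-7) = -81887*(-7)/1440 = -1*(-573209/1440) = 573209/1440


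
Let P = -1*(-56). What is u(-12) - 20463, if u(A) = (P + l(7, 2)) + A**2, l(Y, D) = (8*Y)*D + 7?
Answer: -20144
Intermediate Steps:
l(Y, D) = 7 + 8*D*Y (l(Y, D) = 8*D*Y + 7 = 7 + 8*D*Y)
P = 56
u(A) = 175 + A**2 (u(A) = (56 + (7 + 8*2*7)) + A**2 = (56 + (7 + 112)) + A**2 = (56 + 119) + A**2 = 175 + A**2)
u(-12) - 20463 = (175 + (-12)**2) - 20463 = (175 + 144) - 20463 = 319 - 20463 = -20144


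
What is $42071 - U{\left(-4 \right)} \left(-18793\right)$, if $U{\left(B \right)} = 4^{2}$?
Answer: $342759$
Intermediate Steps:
$U{\left(B \right)} = 16$
$42071 - U{\left(-4 \right)} \left(-18793\right) = 42071 - 16 \left(-18793\right) = 42071 - -300688 = 42071 + 300688 = 342759$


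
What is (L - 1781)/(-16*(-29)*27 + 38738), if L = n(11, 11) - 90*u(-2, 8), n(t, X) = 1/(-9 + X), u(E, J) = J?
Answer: -5001/102532 ≈ -0.048775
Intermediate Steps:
L = -1439/2 (L = 1/(-9 + 11) - 90*8 = 1/2 - 720 = -1439/2 ≈ -719.50)
(L - 1781)/(-16*(-29)*27 + 38738) = (-1439/2 - 1781)/(-16*(-29)*27 + 38738) = -5001/(2*(464*27 + 38738)) = -5001/(2*(12528 + 38738)) = -5001/2/51266 = -5001/2*1/51266 = -5001/102532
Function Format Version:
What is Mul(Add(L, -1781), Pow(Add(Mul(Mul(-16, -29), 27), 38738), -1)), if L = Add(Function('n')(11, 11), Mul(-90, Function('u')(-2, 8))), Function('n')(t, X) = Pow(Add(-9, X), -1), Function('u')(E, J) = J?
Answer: Rational(-5001, 102532) ≈ -0.048775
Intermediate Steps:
L = Rational(-1439, 2) (L = Add(Pow(Add(-9, 11), -1), Mul(-90, 8)) = Add(Pow(2, -1), -720) = Add(Rational(1, 2), -720) = Rational(-1439, 2) ≈ -719.50)
Mul(Add(L, -1781), Pow(Add(Mul(Mul(-16, -29), 27), 38738), -1)) = Mul(Add(Rational(-1439, 2), -1781), Pow(Add(Mul(Mul(-16, -29), 27), 38738), -1)) = Mul(Rational(-5001, 2), Pow(Add(Mul(464, 27), 38738), -1)) = Mul(Rational(-5001, 2), Pow(Add(12528, 38738), -1)) = Mul(Rational(-5001, 2), Pow(51266, -1)) = Mul(Rational(-5001, 2), Rational(1, 51266)) = Rational(-5001, 102532)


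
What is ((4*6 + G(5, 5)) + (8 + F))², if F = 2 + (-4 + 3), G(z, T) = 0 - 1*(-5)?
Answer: 1444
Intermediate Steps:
G(z, T) = 5 (G(z, T) = 0 + 5 = 5)
F = 1 (F = 2 - 1 = 1)
((4*6 + G(5, 5)) + (8 + F))² = ((4*6 + 5) + (8 + 1))² = ((24 + 5) + 9)² = (29 + 9)² = 38² = 1444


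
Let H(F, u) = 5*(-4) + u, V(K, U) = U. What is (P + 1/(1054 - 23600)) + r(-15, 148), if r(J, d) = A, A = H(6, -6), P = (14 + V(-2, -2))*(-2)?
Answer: -1127301/22546 ≈ -50.000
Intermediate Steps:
H(F, u) = -20 + u
P = -24 (P = (14 - 2)*(-2) = 12*(-2) = -24)
A = -26 (A = -20 - 6 = -26)
r(J, d) = -26
(P + 1/(1054 - 23600)) + r(-15, 148) = (-24 + 1/(1054 - 23600)) - 26 = (-24 + 1/(-22546)) - 26 = (-24 - 1/22546) - 26 = -541105/22546 - 26 = -1127301/22546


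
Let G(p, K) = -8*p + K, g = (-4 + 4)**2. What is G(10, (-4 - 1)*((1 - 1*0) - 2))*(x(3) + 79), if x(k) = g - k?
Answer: -5700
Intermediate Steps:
g = 0 (g = 0**2 = 0)
x(k) = -k (x(k) = 0 - k = -k)
G(p, K) = K - 8*p
G(10, (-4 - 1)*((1 - 1*0) - 2))*(x(3) + 79) = ((-4 - 1)*((1 - 1*0) - 2) - 8*10)*(-1*3 + 79) = (-5*((1 + 0) - 2) - 80)*(-3 + 79) = (-5*(1 - 2) - 80)*76 = (-5*(-1) - 80)*76 = (5 - 80)*76 = -75*76 = -5700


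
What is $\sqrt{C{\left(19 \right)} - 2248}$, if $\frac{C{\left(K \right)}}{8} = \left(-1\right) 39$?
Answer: $16 i \sqrt{10} \approx 50.596 i$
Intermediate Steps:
$C{\left(K \right)} = -312$ ($C{\left(K \right)} = 8 \left(\left(-1\right) 39\right) = 8 \left(-39\right) = -312$)
$\sqrt{C{\left(19 \right)} - 2248} = \sqrt{-312 - 2248} = \sqrt{-2560} = 16 i \sqrt{10}$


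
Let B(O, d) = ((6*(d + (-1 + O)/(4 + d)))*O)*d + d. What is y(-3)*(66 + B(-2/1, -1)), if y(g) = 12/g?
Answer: -164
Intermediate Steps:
B(O, d) = d + O*d*(6*d + 6*(-1 + O)/(4 + d)) (B(O, d) = ((6*(d + (-1 + O)/(4 + d)))*O)*d + d = ((6*d + 6*(-1 + O)/(4 + d))*O)*d + d = (O*(6*d + 6*(-1 + O)/(4 + d)))*d + d = O*d*(6*d + 6*(-1 + O)/(4 + d)) + d = d + O*d*(6*d + 6*(-1 + O)/(4 + d)))
y(-3)*(66 + B(-2/1, -1)) = (12/(-3))*(66 - (4 - 1 - (-12)/1 + 6*(-2/1)² + 6*(-2/1)*(-1)² + 24*(-2/1)*(-1))/(4 - 1)) = (12*(-⅓))*(66 - 1*(4 - 1 - (-12) + 6*(-2*1)² + 6*(-2*1)*1 + 24*(-2*1)*(-1))/3) = -4*(66 - 1*⅓*(4 - 1 - 6*(-2) + 6*(-2)² + 6*(-2)*1 + 24*(-2)*(-1))) = -4*(66 - 1*⅓*(4 - 1 + 12 + 6*4 - 12 + 48)) = -4*(66 - 1*⅓*(4 - 1 + 12 + 24 - 12 + 48)) = -4*(66 - 1*⅓*75) = -4*(66 - 25) = -4*41 = -164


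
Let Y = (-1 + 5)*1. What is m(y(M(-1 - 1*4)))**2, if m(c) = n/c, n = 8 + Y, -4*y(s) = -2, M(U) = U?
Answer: 576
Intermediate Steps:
y(s) = 1/2 (y(s) = -1/4*(-2) = 1/2)
Y = 4 (Y = 4*1 = 4)
n = 12 (n = 8 + 4 = 12)
m(c) = 12/c
m(y(M(-1 - 1*4)))**2 = (12/(1/2))**2 = (12*2)**2 = 24**2 = 576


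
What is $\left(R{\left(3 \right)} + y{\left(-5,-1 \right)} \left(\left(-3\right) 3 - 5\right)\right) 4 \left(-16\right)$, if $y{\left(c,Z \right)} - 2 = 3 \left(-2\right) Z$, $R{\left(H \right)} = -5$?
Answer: $7488$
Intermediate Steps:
$y{\left(c,Z \right)} = 2 - 6 Z$ ($y{\left(c,Z \right)} = 2 + 3 \left(-2\right) Z = 2 - 6 Z$)
$\left(R{\left(3 \right)} + y{\left(-5,-1 \right)} \left(\left(-3\right) 3 - 5\right)\right) 4 \left(-16\right) = \left(-5 + \left(2 - -6\right) \left(\left(-3\right) 3 - 5\right)\right) 4 \left(-16\right) = \left(-5 + \left(2 + 6\right) \left(-9 - 5\right)\right) 4 \left(-16\right) = \left(-5 + 8 \left(-14\right)\right) 4 \left(-16\right) = \left(-5 - 112\right) 4 \left(-16\right) = \left(-117\right) 4 \left(-16\right) = \left(-468\right) \left(-16\right) = 7488$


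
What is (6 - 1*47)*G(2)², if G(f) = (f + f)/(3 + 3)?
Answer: -164/9 ≈ -18.222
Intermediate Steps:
G(f) = f/3 (G(f) = (2*f)/6 = (2*f)*(⅙) = f/3)
(6 - 1*47)*G(2)² = (6 - 1*47)*((⅓)*2)² = (6 - 47)*(⅔)² = -41*4/9 = -164/9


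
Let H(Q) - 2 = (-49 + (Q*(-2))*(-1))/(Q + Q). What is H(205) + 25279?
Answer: 10365571/410 ≈ 25282.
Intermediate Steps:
H(Q) = 2 + (-49 + 2*Q)/(2*Q) (H(Q) = 2 + (-49 + (Q*(-2))*(-1))/(Q + Q) = 2 + (-49 - 2*Q*(-1))/((2*Q)) = 2 + (-49 + 2*Q)*(1/(2*Q)) = 2 + (-49 + 2*Q)/(2*Q))
H(205) + 25279 = (3 - 49/2/205) + 25279 = (3 - 49/2*1/205) + 25279 = (3 - 49/410) + 25279 = 1181/410 + 25279 = 10365571/410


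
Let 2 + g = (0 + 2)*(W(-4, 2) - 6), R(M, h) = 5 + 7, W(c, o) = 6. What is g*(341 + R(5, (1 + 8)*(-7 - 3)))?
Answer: -706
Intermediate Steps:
R(M, h) = 12
g = -2 (g = -2 + (0 + 2)*(6 - 6) = -2 + 2*0 = -2 + 0 = -2)
g*(341 + R(5, (1 + 8)*(-7 - 3))) = -2*(341 + 12) = -2*353 = -706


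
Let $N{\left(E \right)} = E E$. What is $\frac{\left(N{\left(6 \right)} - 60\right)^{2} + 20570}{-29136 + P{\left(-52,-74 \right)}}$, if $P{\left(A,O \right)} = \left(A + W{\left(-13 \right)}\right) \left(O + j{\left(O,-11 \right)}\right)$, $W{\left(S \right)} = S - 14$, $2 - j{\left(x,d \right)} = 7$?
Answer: $- \frac{21146}{22895} \approx -0.92361$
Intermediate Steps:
$j{\left(x,d \right)} = -5$ ($j{\left(x,d \right)} = 2 - 7 = -5$)
$W{\left(S \right)} = -14 + S$
$N{\left(E \right)} = E^{2}$
$P{\left(A,O \right)} = \left(-27 + A\right) \left(-5 + O\right)$ ($P{\left(A,O \right)} = \left(A - 27\right) \left(O - 5\right) = \left(A - 27\right) \left(-5 + O\right) = \left(-27 + A\right) \left(-5 + O\right)$)
$\frac{\left(N{\left(6 \right)} - 60\right)^{2} + 20570}{-29136 + P{\left(-52,-74 \right)}} = \frac{\left(6^{2} - 60\right)^{2} + 20570}{-29136 - -6241} = \frac{\left(36 - 60\right)^{2} + 20570}{-29136 + \left(135 + 1998 + 260 + 3848\right)} = \frac{\left(-24\right)^{2} + 20570}{-29136 + 6241} = \frac{576 + 20570}{-22895} = 21146 \left(- \frac{1}{22895}\right) = - \frac{21146}{22895}$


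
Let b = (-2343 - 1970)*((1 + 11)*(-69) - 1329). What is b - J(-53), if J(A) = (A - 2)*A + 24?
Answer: 9300202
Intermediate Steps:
J(A) = 24 + A*(-2 + A) (J(A) = (-2 + A)*A + 24 = A*(-2 + A) + 24 = 24 + A*(-2 + A))
b = 9303141 (b = -4313*(12*(-69) - 1329) = -4313*(-828 - 1329) = -4313*(-2157) = 9303141)
b - J(-53) = 9303141 - (24 + (-53)² - 2*(-53)) = 9303141 - (24 + 2809 + 106) = 9303141 - 1*2939 = 9303141 - 2939 = 9300202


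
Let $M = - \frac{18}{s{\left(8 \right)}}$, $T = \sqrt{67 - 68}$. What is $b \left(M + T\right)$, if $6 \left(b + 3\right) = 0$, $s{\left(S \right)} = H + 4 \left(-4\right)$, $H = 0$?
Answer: $- \frac{27}{8} - 3 i \approx -3.375 - 3.0 i$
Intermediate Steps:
$T = i$ ($T = \sqrt{-1} = i \approx 1.0 i$)
$s{\left(S \right)} = -16$ ($s{\left(S \right)} = 0 + 4 \left(-4\right) = 0 - 16 = -16$)
$M = \frac{9}{8}$ ($M = - \frac{18}{-16} = \left(-18\right) \left(- \frac{1}{16}\right) = \frac{9}{8} \approx 1.125$)
$b = -3$ ($b = -3 + \frac{1}{6} \cdot 0 = -3 + 0 = -3$)
$b \left(M + T\right) = - 3 \left(\frac{9}{8} + i\right) = - \frac{27}{8} - 3 i$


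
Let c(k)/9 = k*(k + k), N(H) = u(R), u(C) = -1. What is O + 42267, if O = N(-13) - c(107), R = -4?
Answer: -163816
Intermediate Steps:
N(H) = -1
c(k) = 18*k² (c(k) = 9*(k*(k + k)) = 9*(k*(2*k)) = 9*(2*k²) = 18*k²)
O = -206083 (O = -1 - 18*107² = -1 - 18*11449 = -1 - 1*206082 = -1 - 206082 = -206083)
O + 42267 = -206083 + 42267 = -163816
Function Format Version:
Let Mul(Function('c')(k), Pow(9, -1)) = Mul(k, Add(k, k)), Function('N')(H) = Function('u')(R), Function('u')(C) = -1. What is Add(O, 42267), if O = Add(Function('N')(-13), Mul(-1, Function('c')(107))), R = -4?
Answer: -163816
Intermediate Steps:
Function('N')(H) = -1
Function('c')(k) = Mul(18, Pow(k, 2)) (Function('c')(k) = Mul(9, Mul(k, Add(k, k))) = Mul(9, Mul(k, Mul(2, k))) = Mul(9, Mul(2, Pow(k, 2))) = Mul(18, Pow(k, 2)))
O = -206083 (O = Add(-1, Mul(-1, Mul(18, Pow(107, 2)))) = Add(-1, Mul(-1, Mul(18, 11449))) = Add(-1, Mul(-1, 206082)) = Add(-1, -206082) = -206083)
Add(O, 42267) = Add(-206083, 42267) = -163816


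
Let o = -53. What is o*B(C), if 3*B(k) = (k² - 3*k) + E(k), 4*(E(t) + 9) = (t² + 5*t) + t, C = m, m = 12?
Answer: -2703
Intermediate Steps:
C = 12
E(t) = -9 + t²/4 + 3*t/2 (E(t) = -9 + ((t² + 5*t) + t)/4 = -9 + (t² + 6*t)/4 = -9 + (t²/4 + 3*t/2) = -9 + t²/4 + 3*t/2)
B(k) = -3 - k/2 + 5*k²/12 (B(k) = ((k² - 3*k) + (-9 + k²/4 + 3*k/2))/3 = (-9 - 3*k/2 + 5*k²/4)/3 = -3 - k/2 + 5*k²/12)
o*B(C) = -53*(-3 - ½*12 + (5/12)*12²) = -53*(-3 - 6 + (5/12)*144) = -53*(-3 - 6 + 60) = -53*51 = -2703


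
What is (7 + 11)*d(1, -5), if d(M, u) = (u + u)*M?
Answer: -180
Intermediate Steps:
d(M, u) = 2*M*u (d(M, u) = (2*u)*M = 2*M*u)
(7 + 11)*d(1, -5) = (7 + 11)*(2*1*(-5)) = 18*(-10) = -180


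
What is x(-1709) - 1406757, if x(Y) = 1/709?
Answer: -997390712/709 ≈ -1.4068e+6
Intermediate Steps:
x(Y) = 1/709
x(-1709) - 1406757 = 1/709 - 1406757 = -997390712/709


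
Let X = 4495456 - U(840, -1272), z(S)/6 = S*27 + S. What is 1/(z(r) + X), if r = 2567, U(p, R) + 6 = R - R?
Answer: 1/4926718 ≈ 2.0297e-7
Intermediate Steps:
U(p, R) = -6 (U(p, R) = -6 + (R - R) = -6 + 0 = -6)
z(S) = 168*S (z(S) = 6*(S*27 + S) = 6*(27*S + S) = 6*(28*S) = 168*S)
X = 4495462 (X = 4495456 - 1*(-6) = 4495456 + 6 = 4495462)
1/(z(r) + X) = 1/(168*2567 + 4495462) = 1/(431256 + 4495462) = 1/4926718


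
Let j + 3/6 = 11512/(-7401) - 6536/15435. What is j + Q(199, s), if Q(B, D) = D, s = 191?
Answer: 14357066141/76156290 ≈ 188.52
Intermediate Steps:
j = -188785249/76156290 (j = -½ + (11512/(-7401) - 6536/15435) = -½ + (11512*(-1/7401) - 6536*1/15435) = -½ + (-11512/7401 - 6536/15435) = -½ - 75353552/38078145 = -188785249/76156290 ≈ -2.4789)
j + Q(199, s) = -188785249/76156290 + 191 = 14357066141/76156290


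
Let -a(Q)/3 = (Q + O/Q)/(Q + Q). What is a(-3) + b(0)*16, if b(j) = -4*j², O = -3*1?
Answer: -1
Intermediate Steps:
O = -3
a(Q) = -3*(Q - 3/Q)/(2*Q) (a(Q) = -3*(Q - 3/Q)/(Q + Q) = -3*(Q - 3/Q)/(2*Q))
a(-3) + b(0)*16 = (-3/2 + (9/2)/(-3)²) - 4*0²*16 = (-3/2 + (9/2)*(⅑)) - 4*0*16 = (-3/2 + ½) + 0*16 = -1 + 0 = -1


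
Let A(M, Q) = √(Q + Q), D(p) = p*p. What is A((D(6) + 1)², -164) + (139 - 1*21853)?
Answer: -21714 + 2*I*√82 ≈ -21714.0 + 18.111*I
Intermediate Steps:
D(p) = p²
A(M, Q) = √2*√Q (A(M, Q) = √(2*Q) = √2*√Q)
A((D(6) + 1)², -164) + (139 - 1*21853) = √2*√(-164) + (139 - 1*21853) = √2*(2*I*√41) + (139 - 21853) = 2*I*√82 - 21714 = -21714 + 2*I*√82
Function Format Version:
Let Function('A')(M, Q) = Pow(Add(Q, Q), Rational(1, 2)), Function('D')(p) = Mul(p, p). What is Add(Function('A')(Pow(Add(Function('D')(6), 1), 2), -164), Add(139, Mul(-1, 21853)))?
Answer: Add(-21714, Mul(2, I, Pow(82, Rational(1, 2)))) ≈ Add(-21714., Mul(18.111, I))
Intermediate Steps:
Function('D')(p) = Pow(p, 2)
Function('A')(M, Q) = Mul(Pow(2, Rational(1, 2)), Pow(Q, Rational(1, 2))) (Function('A')(M, Q) = Pow(Mul(2, Q), Rational(1, 2)) = Mul(Pow(2, Rational(1, 2)), Pow(Q, Rational(1, 2))))
Add(Function('A')(Pow(Add(Function('D')(6), 1), 2), -164), Add(139, Mul(-1, 21853))) = Add(Mul(Pow(2, Rational(1, 2)), Pow(-164, Rational(1, 2))), Add(139, Mul(-1, 21853))) = Add(Mul(Pow(2, Rational(1, 2)), Mul(2, I, Pow(41, Rational(1, 2)))), Add(139, -21853)) = Add(Mul(2, I, Pow(82, Rational(1, 2))), -21714) = Add(-21714, Mul(2, I, Pow(82, Rational(1, 2))))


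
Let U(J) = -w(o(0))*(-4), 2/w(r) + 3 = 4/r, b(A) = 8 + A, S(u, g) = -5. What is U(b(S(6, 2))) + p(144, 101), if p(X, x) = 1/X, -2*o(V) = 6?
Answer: -3443/1872 ≈ -1.8392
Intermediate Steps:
o(V) = -3 (o(V) = -½*6 = -3)
w(r) = 2/(-3 + 4/r)
U(J) = -24/13 (U(J) = -(-2)*(-3)/(-4 + 3*(-3))*(-4) = -(-2)*(-3)/(-4 - 9)*(-4) = -(-2)*(-3)/(-13)*(-4) = -(-2)*(-3)*(-1)/13*(-4) = -1*(-6/13)*(-4) = (6/13)*(-4) = -24/13)
U(b(S(6, 2))) + p(144, 101) = -24/13 + 1/144 = -3443/1872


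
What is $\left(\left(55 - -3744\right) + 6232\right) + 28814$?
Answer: $38845$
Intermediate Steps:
$\left(\left(55 - -3744\right) + 6232\right) + 28814 = \left(\left(55 + 3744\right) + 6232\right) + 28814 = \left(3799 + 6232\right) + 28814 = 10031 + 28814 = 38845$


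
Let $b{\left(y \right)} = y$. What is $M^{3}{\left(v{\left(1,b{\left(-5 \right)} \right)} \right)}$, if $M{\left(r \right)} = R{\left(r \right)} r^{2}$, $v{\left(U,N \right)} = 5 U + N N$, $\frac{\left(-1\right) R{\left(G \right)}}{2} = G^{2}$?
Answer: $-4251528000000000000$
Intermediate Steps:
$R{\left(G \right)} = - 2 G^{2}$
$v{\left(U,N \right)} = N^{2} + 5 U$ ($v{\left(U,N \right)} = 5 U + N^{2} = N^{2} + 5 U$)
$M{\left(r \right)} = - 2 r^{4}$ ($M{\left(r \right)} = - 2 r^{2} r^{2} = - 2 r^{4}$)
$M^{3}{\left(v{\left(1,b{\left(-5 \right)} \right)} \right)} = \left(- 2 \left(\left(-5\right)^{2} + 5 \cdot 1\right)^{4}\right)^{3} = \left(- 2 \left(25 + 5\right)^{4}\right)^{3} = \left(- 2 \cdot 30^{4}\right)^{3} = \left(\left(-2\right) 810000\right)^{3} = \left(-1620000\right)^{3} = -4251528000000000000$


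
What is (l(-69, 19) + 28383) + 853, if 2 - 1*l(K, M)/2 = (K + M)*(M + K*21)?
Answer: -113760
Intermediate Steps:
l(K, M) = 4 - 2*(K + M)*(M + 21*K) (l(K, M) = 4 - 2*(K + M)*(M + K*21) = 4 - 2*(K + M)*(M + 21*K))
(l(-69, 19) + 28383) + 853 = ((4 - 42*(-69)**2 - 2*19**2 - 44*(-69)*19) + 28383) + 853 = ((4 - 42*4761 - 2*361 + 57684) + 28383) + 853 = ((4 - 199962 - 722 + 57684) + 28383) + 853 = (-142996 + 28383) + 853 = -114613 + 853 = -113760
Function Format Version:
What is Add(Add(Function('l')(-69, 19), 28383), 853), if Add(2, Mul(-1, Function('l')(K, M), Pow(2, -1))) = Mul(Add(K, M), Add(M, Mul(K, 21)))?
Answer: -113760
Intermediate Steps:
Function('l')(K, M) = Add(4, Mul(-2, Add(K, M), Add(M, Mul(21, K)))) (Function('l')(K, M) = Add(4, Mul(-2, Mul(Add(K, M), Add(M, Mul(K, 21))))) = Add(4, Mul(-2, Mul(Add(K, M), Add(M, Mul(21, K))))) = Add(4, Mul(-2, Add(K, M), Add(M, Mul(21, K)))))
Add(Add(Function('l')(-69, 19), 28383), 853) = Add(Add(Add(4, Mul(-42, Pow(-69, 2)), Mul(-2, Pow(19, 2)), Mul(-44, -69, 19)), 28383), 853) = Add(Add(Add(4, Mul(-42, 4761), Mul(-2, 361), 57684), 28383), 853) = Add(Add(Add(4, -199962, -722, 57684), 28383), 853) = Add(Add(-142996, 28383), 853) = Add(-114613, 853) = -113760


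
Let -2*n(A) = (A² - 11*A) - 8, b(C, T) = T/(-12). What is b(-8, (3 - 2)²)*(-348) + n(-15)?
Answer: -162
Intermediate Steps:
b(C, T) = -T/12 (b(C, T) = T*(-1/12) = -T/12)
n(A) = 4 - A²/2 + 11*A/2 (n(A) = -((A² - 11*A) - 8)/2 = -(-8 + A² - 11*A)/2 = 4 - A²/2 + 11*A/2)
b(-8, (3 - 2)²)*(-348) + n(-15) = -(3 - 2)²/12*(-348) + (4 - ½*(-15)² + (11/2)*(-15)) = -1/12*1²*(-348) + (4 - ½*225 - 165/2) = -1/12*1*(-348) + (4 - 225/2 - 165/2) = -1/12*(-348) - 191 = 29 - 191 = -162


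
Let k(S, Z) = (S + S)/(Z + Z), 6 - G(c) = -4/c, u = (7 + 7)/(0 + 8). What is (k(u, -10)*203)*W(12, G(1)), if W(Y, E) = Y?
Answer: -4263/10 ≈ -426.30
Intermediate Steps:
u = 7/4 (u = 14/8 = 14*(1/8) = 7/4 ≈ 1.7500)
G(c) = 6 + 4/c (G(c) = 6 - (-4)/c = 6 + 4/c)
k(S, Z) = S/Z (k(S, Z) = (2*S)/((2*Z)) = (2*S)*(1/(2*Z)) = S/Z)
(k(u, -10)*203)*W(12, G(1)) = (((7/4)/(-10))*203)*12 = (((7/4)*(-1/10))*203)*12 = -7/40*203*12 = -1421/40*12 = -4263/10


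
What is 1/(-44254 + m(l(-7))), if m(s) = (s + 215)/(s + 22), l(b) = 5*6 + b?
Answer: -45/1991192 ≈ -2.2600e-5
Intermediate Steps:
l(b) = 30 + b
m(s) = (215 + s)/(22 + s)
1/(-44254 + m(l(-7))) = 1/(-44254 + (215 + (30 - 7))/(22 + (30 - 7))) = 1/(-44254 + (215 + 23)/(22 + 23)) = 1/(-44254 + 238/45) = 1/(-1991192/45) = -45/1991192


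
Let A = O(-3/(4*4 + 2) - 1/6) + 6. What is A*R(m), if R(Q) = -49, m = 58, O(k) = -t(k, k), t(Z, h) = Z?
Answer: -931/3 ≈ -310.33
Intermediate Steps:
O(k) = -k
A = 19/3 (A = -(-3/(4*4 + 2) - 1/6) + 6 = -(-3/(16 + 2) - 1*⅙) + 6 = -(-3/18 - ⅙) + 6 = -(-3*1/18 - ⅙) + 6 = -(-⅙ - ⅙) + 6 = -1*(-⅓) + 6 = ⅓ + 6 = 19/3 ≈ 6.3333)
A*R(m) = (19/3)*(-49) = -931/3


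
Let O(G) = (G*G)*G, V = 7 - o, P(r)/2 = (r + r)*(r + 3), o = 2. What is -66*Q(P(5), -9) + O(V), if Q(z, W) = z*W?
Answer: 95165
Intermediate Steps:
P(r) = 4*r*(3 + r) (P(r) = 2*((r + r)*(r + 3)) = 2*((2*r)*(3 + r)) = 2*(2*r*(3 + r)) = 4*r*(3 + r))
V = 5 (V = 7 - 1*2 = 7 - 2 = 5)
O(G) = G³ (O(G) = G²*G = G³)
Q(z, W) = W*z
-66*Q(P(5), -9) + O(V) = -(-594)*4*5*(3 + 5) + 5³ = -(-594)*4*5*8 + 125 = -(-594)*160 + 125 = -66*(-1440) + 125 = 95040 + 125 = 95165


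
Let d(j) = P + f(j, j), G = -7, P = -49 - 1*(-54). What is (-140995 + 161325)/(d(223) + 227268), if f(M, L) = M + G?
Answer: 20330/227489 ≈ 0.089367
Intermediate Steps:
P = 5 (P = -49 + 54 = 5)
f(M, L) = -7 + M (f(M, L) = M - 7 = -7 + M)
d(j) = -2 + j (d(j) = 5 + (-7 + j) = -2 + j)
(-140995 + 161325)/(d(223) + 227268) = (-140995 + 161325)/((-2 + 223) + 227268) = 20330/(221 + 227268) = 20330/227489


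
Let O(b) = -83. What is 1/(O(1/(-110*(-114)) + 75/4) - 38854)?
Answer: -1/38937 ≈ -2.5683e-5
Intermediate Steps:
1/(O(1/(-110*(-114)) + 75/4) - 38854) = 1/(-83 - 38854) = 1/(-38937) = -1/38937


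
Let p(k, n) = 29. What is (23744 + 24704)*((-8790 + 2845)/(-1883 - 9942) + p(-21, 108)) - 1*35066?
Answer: 3297479662/2365 ≈ 1.3943e+6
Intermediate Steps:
(23744 + 24704)*((-8790 + 2845)/(-1883 - 9942) + p(-21, 108)) - 1*35066 = (23744 + 24704)*((-8790 + 2845)/(-1883 - 9942) + 29) - 1*35066 = 48448*(-5945/(-11825) + 29) - 35066 = 48448*(-5945*(-1/11825) + 29) - 35066 = 48448*(1189/2365 + 29) - 35066 = 48448*(69774/2365) - 35066 = 3380410752/2365 - 35066 = 3297479662/2365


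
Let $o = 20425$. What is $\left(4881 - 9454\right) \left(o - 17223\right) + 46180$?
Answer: $-14596566$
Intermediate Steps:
$\left(4881 - 9454\right) \left(o - 17223\right) + 46180 = \left(4881 - 9454\right) \left(20425 - 17223\right) + 46180 = \left(-4573\right) 3202 + 46180 = -14642746 + 46180 = -14596566$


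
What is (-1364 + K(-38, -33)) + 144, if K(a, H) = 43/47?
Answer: -57297/47 ≈ -1219.1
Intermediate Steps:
K(a, H) = 43/47 (K(a, H) = 43*(1/47) = 43/47)
(-1364 + K(-38, -33)) + 144 = (-1364 + 43/47) + 144 = -64065/47 + 144 = -57297/47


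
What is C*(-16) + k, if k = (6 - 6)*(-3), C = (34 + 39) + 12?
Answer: -1360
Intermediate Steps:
C = 85 (C = 73 + 12 = 85)
k = 0 (k = 0*(-3) = 0)
C*(-16) + k = 85*(-16) + 0 = -1360 + 0 = -1360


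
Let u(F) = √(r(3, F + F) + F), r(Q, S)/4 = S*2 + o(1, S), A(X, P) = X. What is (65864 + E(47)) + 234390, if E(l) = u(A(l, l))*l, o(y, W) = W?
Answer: 300254 + 235*√47 ≈ 3.0187e+5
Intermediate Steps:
r(Q, S) = 12*S (r(Q, S) = 4*(S*2 + S) = 4*(2*S + S) = 4*(3*S) = 12*S)
u(F) = 5*√F (u(F) = √(12*(F + F) + F) = √(12*(2*F) + F) = √(24*F + F) = √(25*F) = 5*√F)
E(l) = 5*l^(3/2) (E(l) = (5*√l)*l = 5*l^(3/2))
(65864 + E(47)) + 234390 = (65864 + 5*47^(3/2)) + 234390 = (65864 + 5*(47*√47)) + 234390 = (65864 + 235*√47) + 234390 = 300254 + 235*√47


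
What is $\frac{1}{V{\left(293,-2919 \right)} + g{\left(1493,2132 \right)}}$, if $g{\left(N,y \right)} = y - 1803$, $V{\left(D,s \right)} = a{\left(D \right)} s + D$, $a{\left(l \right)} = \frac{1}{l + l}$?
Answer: $\frac{586}{361573} \approx 0.0016207$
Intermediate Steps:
$a{\left(l \right)} = \frac{1}{2 l}$
$V{\left(D,s \right)} = D + \frac{s}{2 D}$ ($V{\left(D,s \right)} = \frac{1}{2 D} s + D = \frac{s}{2 D} + D = D + \frac{s}{2 D}$)
$g{\left(N,y \right)} = -1803 + y$
$\frac{1}{V{\left(293,-2919 \right)} + g{\left(1493,2132 \right)}} = \frac{1}{\left(293 + \frac{1}{2} \left(-2919\right) \frac{1}{293}\right) + \left(-1803 + 2132\right)} = \frac{1}{\left(293 + \frac{1}{2} \left(-2919\right) \frac{1}{293}\right) + 329} = \frac{1}{\left(293 - \frac{2919}{586}\right) + 329} = \frac{1}{\frac{168779}{586} + 329} = \frac{1}{\frac{361573}{586}} = \frac{586}{361573}$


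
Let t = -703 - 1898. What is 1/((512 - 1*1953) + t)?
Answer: -1/4042 ≈ -0.00024740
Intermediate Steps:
t = -2601
1/((512 - 1*1953) + t) = 1/((512 - 1*1953) - 2601) = 1/((512 - 1953) - 2601) = 1/(-1441 - 2601) = 1/(-4042) = -1/4042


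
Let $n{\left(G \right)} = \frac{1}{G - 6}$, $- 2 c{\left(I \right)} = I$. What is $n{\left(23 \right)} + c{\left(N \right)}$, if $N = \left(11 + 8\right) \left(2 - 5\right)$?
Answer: $\frac{971}{34} \approx 28.559$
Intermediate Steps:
$N = -57$ ($N = 19 \left(-3\right) = -57$)
$c{\left(I \right)} = - \frac{I}{2}$
$n{\left(G \right)} = \frac{1}{-6 + G}$
$n{\left(23 \right)} + c{\left(N \right)} = \frac{1}{-6 + 23} - - \frac{57}{2} = \frac{1}{17} + \frac{57}{2} = \frac{971}{34}$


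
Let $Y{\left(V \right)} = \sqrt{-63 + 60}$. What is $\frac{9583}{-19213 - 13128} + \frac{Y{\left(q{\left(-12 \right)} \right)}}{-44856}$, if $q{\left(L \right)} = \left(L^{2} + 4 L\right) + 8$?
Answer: $- \frac{9583}{32341} - \frac{i \sqrt{3}}{44856} \approx -0.29631 - 3.8614 \cdot 10^{-5} i$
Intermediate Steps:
$q{\left(L \right)} = 8 + L^{2} + 4 L$
$Y{\left(V \right)} = i \sqrt{3}$ ($Y{\left(V \right)} = \sqrt{-3} = i \sqrt{3}$)
$\frac{9583}{-19213 - 13128} + \frac{Y{\left(q{\left(-12 \right)} \right)}}{-44856} = \frac{9583}{-19213 - 13128} + \frac{i \sqrt{3}}{-44856} = \frac{9583}{-32341} + i \sqrt{3} \left(- \frac{1}{44856}\right) = 9583 \left(- \frac{1}{32341}\right) - \frac{i \sqrt{3}}{44856} = - \frac{9583}{32341} - \frac{i \sqrt{3}}{44856}$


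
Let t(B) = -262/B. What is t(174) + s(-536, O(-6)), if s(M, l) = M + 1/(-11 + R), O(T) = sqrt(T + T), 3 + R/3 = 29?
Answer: -3133034/5829 ≈ -537.49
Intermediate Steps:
R = 78 (R = -9 + 3*29 = -9 + 87 = 78)
O(T) = sqrt(2)*sqrt(T) (O(T) = sqrt(2*T) = sqrt(2)*sqrt(T))
s(M, l) = 1/67 + M (s(M, l) = M + 1/(-11 + 78) = M + 1/67 = 1/67 + M)
t(174) + s(-536, O(-6)) = -262/174 + (1/67 - 536) = -262*1/174 - 35911/67 = -131/87 - 35911/67 = -3133034/5829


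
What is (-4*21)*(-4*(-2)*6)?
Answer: -4032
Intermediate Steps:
(-4*21)*(-4*(-2)*6) = -672*6 = -84*48 = -4032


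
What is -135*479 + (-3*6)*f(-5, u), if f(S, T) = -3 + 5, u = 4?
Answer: -64701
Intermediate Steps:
f(S, T) = 2
-135*479 + (-3*6)*f(-5, u) = -135*479 - 3*6*2 = -64665 - 18*2 = -64665 - 36 = -64701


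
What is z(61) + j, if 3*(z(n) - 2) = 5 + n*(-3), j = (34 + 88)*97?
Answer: 35330/3 ≈ 11777.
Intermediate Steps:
j = 11834 (j = 122*97 = 11834)
z(n) = 11/3 - n (z(n) = 2 + (5 + n*(-3))/3 = 2 + (5 - 3*n)/3 = 2 + (5/3 - n) = 11/3 - n)
z(61) + j = (11/3 - 1*61) + 11834 = (11/3 - 61) + 11834 = -172/3 + 11834 = 35330/3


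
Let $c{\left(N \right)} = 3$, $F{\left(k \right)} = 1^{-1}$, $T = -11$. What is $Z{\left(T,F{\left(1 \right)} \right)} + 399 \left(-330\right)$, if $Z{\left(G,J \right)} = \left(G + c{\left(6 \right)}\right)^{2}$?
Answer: $-131606$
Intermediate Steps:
$F{\left(k \right)} = 1$
$Z{\left(G,J \right)} = \left(3 + G\right)^{2}$ ($Z{\left(G,J \right)} = \left(G + 3\right)^{2} = \left(3 + G\right)^{2}$)
$Z{\left(T,F{\left(1 \right)} \right)} + 399 \left(-330\right) = \left(3 - 11\right)^{2} + 399 \left(-330\right) = \left(-8\right)^{2} - 131670 = 64 - 131670 = -131606$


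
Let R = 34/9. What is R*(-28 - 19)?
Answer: -1598/9 ≈ -177.56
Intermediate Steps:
R = 34/9 (R = 34*(1/9) = 34/9 ≈ 3.7778)
R*(-28 - 19) = 34*(-28 - 19)/9 = (34/9)*(-47) = -1598/9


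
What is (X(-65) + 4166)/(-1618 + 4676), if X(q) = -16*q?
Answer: 2603/1529 ≈ 1.7024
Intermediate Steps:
(X(-65) + 4166)/(-1618 + 4676) = (-16*(-65) + 4166)/(-1618 + 4676) = (1040 + 4166)/3058 = 5206*(1/3058) = 2603/1529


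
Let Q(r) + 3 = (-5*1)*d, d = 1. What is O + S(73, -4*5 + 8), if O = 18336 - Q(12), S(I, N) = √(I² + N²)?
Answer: 18344 + √5473 ≈ 18418.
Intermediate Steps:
Q(r) = -8 (Q(r) = -3 - 5*1*1 = -3 - 5*1 = -3 - 5 = -8)
O = 18344 (O = 18336 - 1*(-8) = 18336 + 8 = 18344)
O + S(73, -4*5 + 8) = 18344 + √(73² + (-4*5 + 8)²) = 18344 + √(5329 + (-20 + 8)²) = 18344 + √(5329 + (-12)²) = 18344 + √(5329 + 144) = 18344 + √5473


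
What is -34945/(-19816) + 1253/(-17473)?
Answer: 585764537/346244968 ≈ 1.6918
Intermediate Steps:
-34945/(-19816) + 1253/(-17473) = -34945*(-1/19816) + 1253*(-1/17473) = 34945/19816 - 1253/17473 = 585764537/346244968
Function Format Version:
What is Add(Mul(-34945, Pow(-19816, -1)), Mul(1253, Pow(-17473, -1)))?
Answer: Rational(585764537, 346244968) ≈ 1.6918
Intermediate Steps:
Add(Mul(-34945, Pow(-19816, -1)), Mul(1253, Pow(-17473, -1))) = Add(Mul(-34945, Rational(-1, 19816)), Mul(1253, Rational(-1, 17473))) = Add(Rational(34945, 19816), Rational(-1253, 17473)) = Rational(585764537, 346244968)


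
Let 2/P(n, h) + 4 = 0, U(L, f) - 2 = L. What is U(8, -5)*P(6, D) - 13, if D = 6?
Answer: -18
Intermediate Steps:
U(L, f) = 2 + L
P(n, h) = -½ (P(n, h) = 2/(-4 + 0) = 2/(-4) = 2*(-¼) = -½)
U(8, -5)*P(6, D) - 13 = (2 + 8)*(-½) - 13 = 10*(-½) - 13 = -5 - 13 = -18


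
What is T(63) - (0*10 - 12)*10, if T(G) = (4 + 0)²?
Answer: 136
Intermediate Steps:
T(G) = 16 (T(G) = 4² = 16)
T(63) - (0*10 - 12)*10 = 16 - (0*10 - 12)*10 = 16 - (0 - 12)*10 = 16 - (-12)*10 = 16 - 1*(-120) = 16 + 120 = 136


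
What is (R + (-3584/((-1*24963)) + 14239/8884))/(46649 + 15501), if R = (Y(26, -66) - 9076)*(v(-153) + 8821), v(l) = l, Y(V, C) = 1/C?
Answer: -5815648866888953/4594361932600 ≈ -1265.8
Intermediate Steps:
R = -236012698/3 (R = (1/(-66) - 9076)*(-153 + 8821) = (-1/66 - 9076)*8668 = -599017/66*8668 = -236012698/3 ≈ -7.8671e+7)
(R + (-3584/((-1*24963)) + 14239/8884))/(46649 + 15501) = (-236012698/3 + (-3584/((-1*24963)) + 14239/8884))/(46649 + 15501) = (-236012698/3 + (-3584/(-24963) + 14239*(1/8884)))/62150 = (-236012698/3 + (-3584*(-1/24963) + 14239/8884))*(1/62150) = (-236012698/3 + (3584/24963 + 14239/8884))*(1/62150) = (-236012698/3 + 387288413/221771292)*(1/62150) = -5815648866888953/73923764*1/62150 = -5815648866888953/4594361932600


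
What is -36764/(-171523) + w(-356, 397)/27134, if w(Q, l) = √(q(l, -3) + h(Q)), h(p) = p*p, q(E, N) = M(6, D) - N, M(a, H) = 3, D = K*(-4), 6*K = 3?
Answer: 36764/171523 + √126742/27134 ≈ 0.22746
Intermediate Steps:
K = ½ (K = (⅙)*3 = ½ ≈ 0.50000)
D = -2 (D = (½)*(-4) = -2)
q(E, N) = 3 - N
h(p) = p²
w(Q, l) = √(6 + Q²) (w(Q, l) = √((3 - 1*(-3)) + Q²) = √((3 + 3) + Q²) = √(6 + Q²))
-36764/(-171523) + w(-356, 397)/27134 = -36764/(-171523) + √(6 + (-356)²)/27134 = -36764*(-1/171523) + √(6 + 126736)*(1/27134) = 36764/171523 + √126742*(1/27134) = 36764/171523 + √126742/27134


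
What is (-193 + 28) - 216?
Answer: -381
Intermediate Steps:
(-193 + 28) - 216 = -165 - 216 = -381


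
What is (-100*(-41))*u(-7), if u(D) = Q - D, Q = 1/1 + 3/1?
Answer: 45100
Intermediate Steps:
Q = 4 (Q = 1*1 + 3*1 = 1 + 3 = 4)
u(D) = 4 - D
(-100*(-41))*u(-7) = (-100*(-41))*(4 - 1*(-7)) = 4100*(4 + 7) = 4100*11 = 45100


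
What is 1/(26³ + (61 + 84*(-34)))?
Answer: 1/14781 ≈ 6.7654e-5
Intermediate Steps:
1/(26³ + (61 + 84*(-34))) = 1/(17576 + (61 - 2856)) = 1/(17576 - 2795) = 1/14781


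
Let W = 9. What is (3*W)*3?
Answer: 81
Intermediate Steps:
(3*W)*3 = (3*9)*3 = 27*3 = 81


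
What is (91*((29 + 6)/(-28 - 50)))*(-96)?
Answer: 3920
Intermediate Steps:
(91*((29 + 6)/(-28 - 50)))*(-96) = (91*(35/(-78)))*(-96) = (91*(35*(-1/78)))*(-96) = (91*(-35/78))*(-96) = -245/6*(-96) = 3920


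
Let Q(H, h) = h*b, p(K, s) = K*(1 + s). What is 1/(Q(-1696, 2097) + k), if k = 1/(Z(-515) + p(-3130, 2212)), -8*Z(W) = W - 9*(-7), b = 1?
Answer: 13853267/29050300897 ≈ 0.00047687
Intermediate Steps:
Z(W) = -63/8 - W/8 (Z(W) = -(W - 9*(-7))/8 = -(W + 63)/8 = -(63 + W)/8 = -63/8 - W/8)
Q(H, h) = h (Q(H, h) = h*1 = h)
k = -2/13853267 (k = 1/((-63/8 - ⅛*(-515)) - 3130*(1 + 2212)) = 1/((-63/8 + 515/8) - 3130*2213) = 1/(113/2 - 6926690) = 1/(-13853267/2) = -2/13853267 ≈ -1.4437e-7)
1/(Q(-1696, 2097) + k) = 1/(2097 - 2/13853267) = 1/(29050300897/13853267) = 13853267/29050300897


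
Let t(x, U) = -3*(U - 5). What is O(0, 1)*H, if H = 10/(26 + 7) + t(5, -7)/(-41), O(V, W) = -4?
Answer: 3112/1353 ≈ 2.3001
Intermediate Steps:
t(x, U) = 15 - 3*U (t(x, U) = -3*(-5 + U) = 15 - 3*U)
H = -778/1353 (H = 10/(26 + 7) + (15 - 3*(-7))/(-41) = 10/33 + (15 + 21)*(-1/41) = 10*(1/33) + 36*(-1/41) = 10/33 - 36/41 = -778/1353 ≈ -0.57502)
O(0, 1)*H = -4*(-778/1353) = 3112/1353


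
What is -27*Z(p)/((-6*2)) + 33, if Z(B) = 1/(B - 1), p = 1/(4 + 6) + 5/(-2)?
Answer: 2199/68 ≈ 32.338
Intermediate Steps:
p = -12/5 (p = 1/10 + 5*(-½) = 1*(⅒) - 5/2 = ⅒ - 5/2 = -12/5 ≈ -2.4000)
Z(B) = 1/(-1 + B)
-27*Z(p)/((-6*2)) + 33 = -27/((-1 - 12/5)*((-6*2))) + 33 = -27/((-17/5)*(-12)) + 33 = -(-135)*(-1)/(17*12) + 33 = -27*5/204 + 33 = -45/68 + 33 = 2199/68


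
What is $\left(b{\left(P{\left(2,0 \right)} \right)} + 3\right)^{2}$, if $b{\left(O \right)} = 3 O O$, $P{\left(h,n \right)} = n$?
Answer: $9$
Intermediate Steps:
$b{\left(O \right)} = 3 O^{2}$
$\left(b{\left(P{\left(2,0 \right)} \right)} + 3\right)^{2} = \left(3 \cdot 0^{2} + 3\right)^{2} = \left(3 \cdot 0 + 3\right)^{2} = \left(0 + 3\right)^{2} = 3^{2} = 9$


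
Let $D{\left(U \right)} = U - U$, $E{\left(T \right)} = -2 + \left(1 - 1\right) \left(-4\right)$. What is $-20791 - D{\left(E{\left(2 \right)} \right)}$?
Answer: $-20791$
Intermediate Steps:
$E{\left(T \right)} = -2$ ($E{\left(T \right)} = -2 + 0 \left(-4\right) = -2 + 0 = -2$)
$D{\left(U \right)} = 0$
$-20791 - D{\left(E{\left(2 \right)} \right)} = -20791 - 0 = -20791 + 0 = -20791$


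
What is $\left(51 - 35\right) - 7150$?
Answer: $-7134$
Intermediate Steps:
$\left(51 - 35\right) - 7150 = 16 - 7150 = -7134$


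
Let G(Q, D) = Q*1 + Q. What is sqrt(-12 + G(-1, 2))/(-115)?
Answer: -I*sqrt(14)/115 ≈ -0.032536*I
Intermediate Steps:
G(Q, D) = 2*Q (G(Q, D) = Q + Q = 2*Q)
sqrt(-12 + G(-1, 2))/(-115) = sqrt(-12 + 2*(-1))/(-115) = -sqrt(-12 - 2)/115 = -I*sqrt(14)/115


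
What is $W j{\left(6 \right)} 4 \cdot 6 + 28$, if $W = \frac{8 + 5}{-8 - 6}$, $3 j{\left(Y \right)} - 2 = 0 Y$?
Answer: $\frac{92}{7} \approx 13.143$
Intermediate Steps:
$j{\left(Y \right)} = \frac{2}{3}$ ($j{\left(Y \right)} = \frac{2}{3} + \frac{0 Y}{3} = \frac{2}{3} + \frac{1}{3} \cdot 0 = \frac{2}{3} + 0 = \frac{2}{3}$)
$W = - \frac{13}{14}$ ($W = \frac{13}{-14} = 13 \left(- \frac{1}{14}\right) = - \frac{13}{14} \approx -0.92857$)
$W j{\left(6 \right)} 4 \cdot 6 + 28 = - \frac{13 \cdot \frac{2}{3} \cdot 4 \cdot 6}{14} + 28 = - \frac{13 \cdot \frac{8}{3} \cdot 6}{14} + 28 = \left(- \frac{13}{14}\right) 16 + 28 = - \frac{104}{7} + 28 = \frac{92}{7}$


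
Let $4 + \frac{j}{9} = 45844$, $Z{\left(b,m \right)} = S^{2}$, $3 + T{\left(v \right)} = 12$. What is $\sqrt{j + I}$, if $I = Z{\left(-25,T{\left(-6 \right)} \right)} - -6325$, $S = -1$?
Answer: $\sqrt{418886} \approx 647.21$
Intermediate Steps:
$T{\left(v \right)} = 9$ ($T{\left(v \right)} = -3 + 12 = 9$)
$Z{\left(b,m \right)} = 1$ ($Z{\left(b,m \right)} = \left(-1\right)^{2} = 1$)
$j = 412560$ ($j = -36 + 9 \cdot 45844 = -36 + 412596 = 412560$)
$I = 6326$ ($I = 1 - -6325 = 1 + 6325 = 6326$)
$\sqrt{j + I} = \sqrt{412560 + 6326} = \sqrt{418886}$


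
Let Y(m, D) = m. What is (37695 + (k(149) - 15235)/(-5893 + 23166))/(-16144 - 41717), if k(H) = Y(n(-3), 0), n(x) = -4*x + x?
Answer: -28308283/43453611 ≈ -0.65146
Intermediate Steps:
n(x) = -3*x
k(H) = 9 (k(H) = -3*(-3) = 9)
(37695 + (k(149) - 15235)/(-5893 + 23166))/(-16144 - 41717) = (37695 + (9 - 15235)/(-5893 + 23166))/(-16144 - 41717) = (37695 - 15226/17273)/(-57861) = (37695 - 15226*1/17273)*(-1/57861) = (37695 - 662/751)*(-1/57861) = (28308283/751)*(-1/57861) = -28308283/43453611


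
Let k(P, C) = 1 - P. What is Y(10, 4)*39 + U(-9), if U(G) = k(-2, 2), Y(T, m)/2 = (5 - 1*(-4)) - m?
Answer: 393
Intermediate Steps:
Y(T, m) = 18 - 2*m (Y(T, m) = 2*((5 - 1*(-4)) - m) = 2*((5 + 4) - m) = 2*(9 - m) = 18 - 2*m)
U(G) = 3 (U(G) = 1 - 1*(-2) = 1 + 2 = 3)
Y(10, 4)*39 + U(-9) = (18 - 2*4)*39 + 3 = (18 - 8)*39 + 3 = 10*39 + 3 = 390 + 3 = 393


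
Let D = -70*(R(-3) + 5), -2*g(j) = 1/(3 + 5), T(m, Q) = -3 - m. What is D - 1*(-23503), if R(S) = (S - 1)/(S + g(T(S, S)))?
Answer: 161431/7 ≈ 23062.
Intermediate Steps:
g(j) = -1/16 (g(j) = -1/(2*(3 + 5)) = -½/8 = -½*⅛ = -1/16)
R(S) = (-1 + S)/(-1/16 + S) (R(S) = (S - 1)/(S - 1/16) = (-1 + S)/(-1/16 + S))
D = -3090/7 (D = -70*(16*(-1 - 3)/(-1 + 16*(-3)) + 5) = -70*(16*(-4)/(-1 - 48) + 5) = -70*(16*(-4)/(-49) + 5) = -70*(16*(-1/49)*(-4) + 5) = -70*(64/49 + 5) = -70*309/49 = -3090/7 ≈ -441.43)
D - 1*(-23503) = -3090/7 - 1*(-23503) = -3090/7 + 23503 = 161431/7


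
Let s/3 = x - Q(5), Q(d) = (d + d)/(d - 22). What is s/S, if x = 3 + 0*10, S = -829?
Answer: -183/14093 ≈ -0.012985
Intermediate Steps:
Q(d) = 2*d/(-22 + d) (Q(d) = (2*d)/(-22 + d) = 2*d/(-22 + d))
x = 3 (x = 3 + 0 = 3)
s = 183/17 (s = 3*(3 - 2*5/(-22 + 5)) = 3*(3 - 2*5/(-17)) = 3*(3 - 2*5*(-1)/17) = 3*(3 - 1*(-10/17)) = 3*(3 + 10/17) = 3*(61/17) = 183/17 ≈ 10.765)
s/S = (183/17)/(-829) = (183/17)*(-1/829) = -183/14093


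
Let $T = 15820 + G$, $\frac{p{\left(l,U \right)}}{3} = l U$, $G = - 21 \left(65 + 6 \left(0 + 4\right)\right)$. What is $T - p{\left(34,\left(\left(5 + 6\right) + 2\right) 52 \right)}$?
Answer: $-55001$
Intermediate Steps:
$G = -1869$ ($G = - 21 \left(65 + 6 \cdot 4\right) = - 21 \left(65 + 24\right) = \left(-21\right) 89 = -1869$)
$p{\left(l,U \right)} = 3 U l$ ($p{\left(l,U \right)} = 3 l U = 3 U l$)
$T = 13951$ ($T = 15820 - 1869 = 13951$)
$T - p{\left(34,\left(\left(5 + 6\right) + 2\right) 52 \right)} = 13951 - 3 \left(\left(5 + 6\right) + 2\right) 52 \cdot 34 = 13951 - 3 \left(11 + 2\right) 52 \cdot 34 = 13951 - 3 \cdot 13 \cdot 52 \cdot 34 = 13951 - 3 \cdot 676 \cdot 34 = 13951 - 68952 = -55001$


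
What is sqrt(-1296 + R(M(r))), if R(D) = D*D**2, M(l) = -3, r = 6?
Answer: 21*I*sqrt(3) ≈ 36.373*I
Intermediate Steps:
R(D) = D**3
sqrt(-1296 + R(M(r))) = sqrt(-1296 + (-3)**3) = sqrt(-1296 - 27) = sqrt(-1323) = 21*I*sqrt(3)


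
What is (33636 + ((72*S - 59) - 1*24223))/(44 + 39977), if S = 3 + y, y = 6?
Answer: 10002/40021 ≈ 0.24992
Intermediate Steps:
S = 9 (S = 3 + 6 = 9)
(33636 + ((72*S - 59) - 1*24223))/(44 + 39977) = (33636 + ((72*9 - 59) - 1*24223))/(44 + 39977) = (33636 + ((648 - 59) - 24223))/40021 = (33636 + (589 - 24223))*(1/40021) = (33636 - 23634)*(1/40021) = 10002*(1/40021) = 10002/40021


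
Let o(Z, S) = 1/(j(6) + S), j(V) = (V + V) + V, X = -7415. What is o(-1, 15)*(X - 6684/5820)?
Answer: -1198944/5335 ≈ -224.73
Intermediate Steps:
j(V) = 3*V (j(V) = 2*V + V = 3*V)
o(Z, S) = 1/(18 + S) (o(Z, S) = 1/(3*6 + S) = 1/(18 + S))
o(-1, 15)*(X - 6684/5820) = (-7415 - 6684/5820)/(18 + 15) = (-7415 - 6684*1/5820)/33 = (-7415 - 557/485)/33 = (1/33)*(-3596832/485) = -1198944/5335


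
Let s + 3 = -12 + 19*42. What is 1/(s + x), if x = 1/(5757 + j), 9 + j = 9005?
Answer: 14753/11551600 ≈ 0.0012771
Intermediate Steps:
j = 8996 (j = -9 + 9005 = 8996)
s = 783 (s = -3 + (-12 + 19*42) = -3 + (-12 + 798) = -3 + 786 = 783)
x = 1/14753 (x = 1/(5757 + 8996) = 1/14753 ≈ 6.7783e-5)
1/(s + x) = 1/(783 + 1/14753) = 1/(11551600/14753) = 14753/11551600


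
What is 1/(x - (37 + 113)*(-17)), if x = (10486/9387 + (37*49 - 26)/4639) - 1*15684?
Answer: -6220899/81695941877 ≈ -7.6147e-5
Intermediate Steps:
x = -97559234327/6220899 (x = (10486*(1/9387) + (1813 - 26)*(1/4639)) - 15684 = (1498/1341 + 1787*(1/4639)) - 15684 = (1498/1341 + 1787/4639) - 15684 = 9345589/6220899 - 15684 = -97559234327/6220899 ≈ -15683.)
1/(x - (37 + 113)*(-17)) = 1/(-97559234327/6220899 - (37 + 113)*(-17)) = 1/(-97559234327/6220899 - 150*(-17)) = 1/(-97559234327/6220899 - 1*(-2550)) = 1/(-97559234327/6220899 + 2550) = 1/(-81695941877/6220899) = -6220899/81695941877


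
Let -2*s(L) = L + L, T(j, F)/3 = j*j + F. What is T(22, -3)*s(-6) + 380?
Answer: 9038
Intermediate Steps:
T(j, F) = 3*F + 3*j**2 (T(j, F) = 3*(j*j + F) = 3*(j**2 + F) = 3*(F + j**2) = 3*F + 3*j**2)
s(L) = -L (s(L) = -(L + L)/2 = -L)
T(22, -3)*s(-6) + 380 = (3*(-3) + 3*22**2)*(-1*(-6)) + 380 = (-9 + 3*484)*6 + 380 = (-9 + 1452)*6 + 380 = 1443*6 + 380 = 8658 + 380 = 9038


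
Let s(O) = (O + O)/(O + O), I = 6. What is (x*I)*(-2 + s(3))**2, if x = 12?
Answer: 72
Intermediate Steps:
s(O) = 1 (s(O) = (2*O)/((2*O)) = (2*O)*(1/(2*O)) = 1)
(x*I)*(-2 + s(3))**2 = (12*6)*(-2 + 1)**2 = 72*(-1)**2 = 72*1 = 72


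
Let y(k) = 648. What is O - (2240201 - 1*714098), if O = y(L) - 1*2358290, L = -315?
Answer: -3883745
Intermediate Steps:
O = -2357642 (O = 648 - 1*2358290 = 648 - 2358290 = -2357642)
O - (2240201 - 1*714098) = -2357642 - (2240201 - 1*714098) = -2357642 - (2240201 - 714098) = -2357642 - 1*1526103 = -2357642 - 1526103 = -3883745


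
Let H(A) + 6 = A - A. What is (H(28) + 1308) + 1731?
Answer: 3033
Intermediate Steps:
H(A) = -6 (H(A) = -6 + (A - A) = -6 + 0 = -6)
(H(28) + 1308) + 1731 = (-6 + 1308) + 1731 = 1302 + 1731 = 3033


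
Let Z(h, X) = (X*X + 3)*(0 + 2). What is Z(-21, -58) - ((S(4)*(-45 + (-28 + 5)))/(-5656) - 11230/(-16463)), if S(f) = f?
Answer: 775948742/115241 ≈ 6733.3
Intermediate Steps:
Z(h, X) = 6 + 2*X² (Z(h, X) = (X² + 3)*2 = (3 + X²)*2 = 6 + 2*X²)
Z(-21, -58) - ((S(4)*(-45 + (-28 + 5)))/(-5656) - 11230/(-16463)) = (6 + 2*(-58)²) - ((4*(-45 + (-28 + 5)))/(-5656) - 11230/(-16463)) = (6 + 2*3364) - ((4*(-45 - 23))*(-1/5656) - 11230*(-1/16463)) = (6 + 6728) - ((4*(-68))*(-1/5656) + 11230/16463) = 6734 - (-272*(-1/5656) + 11230/16463) = 6734 - (34/707 + 11230/16463) = 6734 - 1*84152/115241 = 6734 - 84152/115241 = 775948742/115241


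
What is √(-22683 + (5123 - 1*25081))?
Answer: I*√42641 ≈ 206.5*I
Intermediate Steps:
√(-22683 + (5123 - 1*25081)) = √(-22683 + (5123 - 25081)) = √(-22683 - 19958) = √(-42641) = I*√42641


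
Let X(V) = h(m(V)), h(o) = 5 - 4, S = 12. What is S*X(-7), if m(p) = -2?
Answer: 12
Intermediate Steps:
h(o) = 1
X(V) = 1
S*X(-7) = 12*1 = 12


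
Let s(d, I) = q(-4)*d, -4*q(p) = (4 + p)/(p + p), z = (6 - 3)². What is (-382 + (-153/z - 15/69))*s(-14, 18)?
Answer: 0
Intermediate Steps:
z = 9 (z = 3² = 9)
q(p) = -(4 + p)/(8*p) (q(p) = -(4 + p)/(4*(p + p)) = -(4 + p)/(4*(2*p)) = -(4 + p)*1/(2*p)/4 = -(4 + p)/(8*p))
s(d, I) = 0 (s(d, I) = ((⅛)*(-4 - 1*(-4))/(-4))*d = ((⅛)*(-¼)*(-4 + 4))*d = ((⅛)*(-¼)*0)*d = 0*d = 0)
(-382 + (-153/z - 15/69))*s(-14, 18) = (-382 + (-153/9 - 15/69))*0 = (-382 + (-153*⅑ - 15*1/69))*0 = (-382 + (-17 - 5/23))*0 = (-382 - 396/23)*0 = -9182/23*0 = 0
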